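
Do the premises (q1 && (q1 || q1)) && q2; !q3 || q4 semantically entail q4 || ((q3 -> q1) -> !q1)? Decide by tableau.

No

Initial set: {T ((q1 && (q1 || q1)) && q2); T (!q3 || q4); F (q4 || ((q3 -> q1) -> !q1))}.
T ((q1 && (q1 || q1)) && q2): α-rule — add T (q1 && (q1 || q1)), T q2.
F (q4 || ((q3 -> q1) -> !q1)): α-rule — add F q4, F ((q3 -> q1) -> !q1).
T (q1 && (q1 || q1)): α-rule — add T q1, T (q1 || q1).
F ((q3 -> q1) -> !q1): α-rule — add T (q3 -> q1), F !q1.
T (!q3 || q4): β-rule — branch into T !q3  //  T q4.
  branch 1 (add T !q3):
    T (q1 || q1): β-rule — branch into T q1  //  T q1.
      branch 1.1 (add T q1):
        T (q3 -> q1): β-rule — branch into F q3  //  T q1.
          branch 1.1.1 (add F q3):
            ○ open, literals {q1=1, q2=1, q3=0, q4=0}.
          branch 1.1.2 (add T q1):
            ○ open, literals {q1=1, q2=1, q3=0, q4=0}.
      branch 1.2 (add T q1):
        T (q3 -> q1): β-rule — branch into F q3  //  T q1.
          branch 1.2.1 (add F q3):
            ○ open, literals {q1=1, q2=1, q3=0, q4=0}.
          branch 1.2.2 (add T q1):
            ○ open, literals {q1=1, q2=1, q3=0, q4=0}.
  branch 2 (add T q4):
    × closes — contains both q4 and !q4.
1 branch closed, 4 open.
An open branch gives a countermodel: q1=1, q2=1, q3=0, q4=0 (unmentioned atoms arbitrary); the premises hold there but the conclusion fails.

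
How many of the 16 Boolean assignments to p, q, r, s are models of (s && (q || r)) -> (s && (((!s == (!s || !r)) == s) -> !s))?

Initial set: {((s && (q || r)) -> (s && (((!s == (!s || !r)) == s) -> !s)))}.
((s && (q || r)) -> (s && (((!s == (!s || !r)) == s) -> !s))): β-rule — branch into !(s && (q || r))  //  (s && (((!s == (!s || !r)) == s) -> !s)).
  branch 1 (add !(s && (q || r))):
    !(s && (q || r)): β-rule — branch into !s  //  !(q || r).
      branch 1.1 (add !s):
        ○ open, literals {s=false}.
      branch 1.2 (add !(q || r)):
        !(q || r): α-rule — add !q, !r.
        ○ open, literals {q=false, r=false}.
  branch 2 (add (s && (((!s == (!s || !r)) == s) -> !s))):
    (s && (((!s == (!s || !r)) == s) -> !s)): α-rule — add s, (((!s == (!s || !r)) == s) -> !s).
    (((!s == (!s || !r)) == s) -> !s): β-rule — branch into !((!s == (!s || !r)) == s)  //  !s.
      branch 2.1 (add !((!s == (!s || !r)) == s)):
        !((!s == (!s || !r)) == s): β-rule — branch into (!s == (!s || !r)), !s  //  !(!s == (!s || !r)), s.
          branch 2.1.1 (add (!s == (!s || !r)), !s):
            × closes — contains both s and !s.
          branch 2.1.2 (add !(!s == (!s || !r)), s):
            !(!s == (!s || !r)): β-rule — branch into !s, !(!s || !r)  //  !!s, (!s || !r).
              branch 2.1.2.1 (add !s, !(!s || !r)):
                × closes — contains both s and !s.
              branch 2.1.2.2 (add !!s, (!s || !r)):
                (!s || !r): β-rule — branch into !s  //  !r.
                  branch 2.1.2.2.1 (add !s):
                    × closes — contains both s and !s.
                  branch 2.1.2.2.2 (add !r):
                    ○ open, literals {r=false, s=true}.
      branch 2.2 (add !s):
        × closes — contains both s and !s.
4 branches closed, 3 open.
Each open branch fixes some atoms; the unmentioned ones are free. Counting distinct full assignments: branch {s=false} (p, q, r) contributes 8 new; branch {q=false, r=false} (p, s) contributes 2 new; branch {r=false, s=true} (p, q) contributes 2 new. Total: 12.

12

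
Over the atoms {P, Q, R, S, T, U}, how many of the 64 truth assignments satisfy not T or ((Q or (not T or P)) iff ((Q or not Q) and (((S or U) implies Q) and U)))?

Initial set: {(not T or ((Q or (not T or P)) iff ((Q or not Q) and (((S or U) implies Q) and U))))}.
(not T or ((Q or (not T or P)) iff ((Q or not Q) and (((S or U) implies Q) and U)))): β-rule — branch into not T  //  ((Q or (not T or P)) iff ((Q or not Q) and (((S or U) implies Q) and U))).
  branch 1 (add not T):
    ○ open, literals {T=false}.
  branch 2 (add ((Q or (not T or P)) iff ((Q or not Q) and (((S or U) implies Q) and U)))):
    ((Q or (not T or P)) iff ((Q or not Q) and (((S or U) implies Q) and U))): β-rule — branch into (Q or (not T or P)), ((Q or not Q) and (((S or U) implies Q) and U))  //  not (Q or (not T or P)), not ((Q or not Q) and (((S or U) implies Q) and U)).
      branch 2.1 (add (Q or (not T or P)), ((Q or not Q) and (((S or U) implies Q) and U))):
        ((Q or not Q) and (((S or U) implies Q) and U)): α-rule — add (Q or not Q), (((S or U) implies Q) and U).
        (((S or U) implies Q) and U): α-rule — add ((S or U) implies Q), U.
        (Q or (not T or P)): β-rule — branch into Q  //  (not T or P).
          branch 2.1.1 (add Q):
            (Q or not Q): β-rule — branch into Q  //  not Q.
              branch 2.1.1.1 (add Q):
                ((S or U) implies Q): β-rule — branch into not (S or U)  //  Q.
                  branch 2.1.1.1.1 (add not (S or U)):
                    not (S or U): α-rule — add not S, not U.
                    × closes — contains both U and not U.
                  branch 2.1.1.1.2 (add Q):
                    ○ open, literals {Q=true, U=true}.
              branch 2.1.1.2 (add not Q):
                × closes — contains both Q and not Q.
          branch 2.1.2 (add (not T or P)):
            (Q or not Q): β-rule — branch into Q  //  not Q.
              branch 2.1.2.1 (add Q):
                ((S or U) implies Q): β-rule — branch into not (S or U)  //  Q.
                  branch 2.1.2.1.1 (add not (S or U)):
                    not (S or U): α-rule — add not S, not U.
                    × closes — contains both U and not U.
                  branch 2.1.2.1.2 (add Q):
                    (not T or P): β-rule — branch into not T  //  P.
                      branch 2.1.2.1.2.1 (add not T):
                        ○ open, literals {Q=true, T=false, U=true}.
                      branch 2.1.2.1.2.2 (add P):
                        ○ open, literals {P=true, Q=true, U=true}.
              branch 2.1.2.2 (add not Q):
                ((S or U) implies Q): β-rule — branch into not (S or U)  //  Q.
                  branch 2.1.2.2.1 (add not (S or U)):
                    not (S or U): α-rule — add not S, not U.
                    × closes — contains both U and not U.
                  branch 2.1.2.2.2 (add Q):
                    × closes — contains both Q and not Q.
      branch 2.2 (add not (Q or (not T or P)), not ((Q or not Q) and (((S or U) implies Q) and U))):
        not (Q or (not T or P)): α-rule — add not Q, not (not T or P).
        not (not T or P): α-rule — add not not T, not P.
        not ((Q or not Q) and (((S or U) implies Q) and U)): β-rule — branch into not (Q or not Q)  //  not (((S or U) implies Q) and U).
          branch 2.2.1 (add not (Q or not Q)):
            not (Q or not Q): α-rule — add not Q, not not Q.
            × closes — contains both Q and not Q.
          branch 2.2.2 (add not (((S or U) implies Q) and U)):
            not (((S or U) implies Q) and U): β-rule — branch into not ((S or U) implies Q)  //  not U.
              branch 2.2.2.1 (add not ((S or U) implies Q)):
                not ((S or U) implies Q): α-rule — add (S or U), not Q.
                (S or U): β-rule — branch into S  //  U.
                  branch 2.2.2.1.1 (add S):
                    ○ open, literals {P=false, Q=false, S=true, T=true}.
                  branch 2.2.2.1.2 (add U):
                    ○ open, literals {P=false, Q=false, T=true, U=true}.
              branch 2.2.2.2 (add not U):
                ○ open, literals {P=false, Q=false, T=true, U=false}.
6 branches closed, 7 open.
Each open branch fixes some atoms; the unmentioned ones are free. Counting distinct full assignments: branch {T=false} (P, Q, R, S, U) contributes 32 new; branch {Q=true, U=true} (P, R, S, T) contributes 8 new; branch {Q=true, T=false, U=true} (P, R, S) contributes 0 new; branch {P=true, Q=true, U=true} (R, S, T) contributes 0 new; branch {P=false, Q=false, S=true, T=true} (R, U) contributes 4 new; branch {P=false, Q=false, T=true, U=true} (R, S) contributes 2 new; branch {P=false, Q=false, T=true, U=false} (R, S) contributes 2 new. Total: 48.

48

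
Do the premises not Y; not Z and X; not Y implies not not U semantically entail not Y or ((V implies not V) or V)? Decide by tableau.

Yes

Initial set: {not Y; (not Z and X); (not Y implies not not U); not (not Y or ((V implies not V) or V))}.
(not Z and X): α-rule — add not Z, X.
not (not Y or ((V implies not V) or V)): α-rule — add not not Y, not ((V implies not V) or V).
× closes — contains both Y and not Y.
All 1 branch closes.
Every branch closed, so the premises entail the conclusion.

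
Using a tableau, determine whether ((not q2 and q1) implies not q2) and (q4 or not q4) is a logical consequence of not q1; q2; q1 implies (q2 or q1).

Yes

Initial set: {not q1; q2; (q1 implies (q2 or q1)); not (((not q2 and q1) implies not q2) and (q4 or not q4))}.
(q1 implies (q2 or q1)): β-rule — branch into not q1  //  (q2 or q1).
  branch 1 (add not q1):
    not (((not q2 and q1) implies not q2) and (q4 or not q4)): β-rule — branch into not ((not q2 and q1) implies not q2)  //  not (q4 or not q4).
      branch 1.1 (add not ((not q2 and q1) implies not q2)):
        not ((not q2 and q1) implies not q2): α-rule — add (not q2 and q1), not not q2.
        (not q2 and q1): α-rule — add not q2, q1.
        × closes — contains both q2 and not q2.
      branch 1.2 (add not (q4 or not q4)):
        not (q4 or not q4): α-rule — add not q4, not not q4.
        × closes — contains both q4 and not q4.
  branch 2 (add (q2 or q1)):
    not (((not q2 and q1) implies not q2) and (q4 or not q4)): β-rule — branch into not ((not q2 and q1) implies not q2)  //  not (q4 or not q4).
      branch 2.1 (add not ((not q2 and q1) implies not q2)):
        not ((not q2 and q1) implies not q2): α-rule — add (not q2 and q1), not not q2.
        (not q2 and q1): α-rule — add not q2, q1.
        × closes — contains both q2 and not q2.
      branch 2.2 (add not (q4 or not q4)):
        not (q4 or not q4): α-rule — add not q4, not not q4.
        × closes — contains both q4 and not q4.
All 4 branches close.
Every branch closed, so the premises entail the conclusion.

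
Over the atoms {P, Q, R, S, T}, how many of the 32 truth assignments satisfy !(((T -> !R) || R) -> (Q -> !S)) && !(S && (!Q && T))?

Initial set: {T (!(((T -> !R) || R) -> (Q -> !S)) && !(S && (!Q && T)))}.
T (!(((T -> !R) || R) -> (Q -> !S)) && !(S && (!Q && T))): α-rule — add T !(((T -> !R) || R) -> (Q -> !S)), T !(S && (!Q && T)).
T !(((T -> !R) || R) -> (Q -> !S)): α-rule — add T ((T -> !R) || R), F (Q -> !S).
F (Q -> !S): α-rule — add T Q, F !S.
T !(S && (!Q && T)): β-rule — branch into F S  //  F (!Q && T).
  branch 1 (add F S):
    × closes — contains both S and !S.
  branch 2 (add F (!Q && T)):
    T ((T -> !R) || R): β-rule — branch into T (T -> !R)  //  T R.
      branch 2.1 (add T (T -> !R)):
        F (!Q && T): β-rule — branch into F !Q  //  F T.
          branch 2.1.1 (add F !Q):
            T (T -> !R): β-rule — branch into F T  //  T !R.
              branch 2.1.1.1 (add F T):
                ○ open, literals {Q=true, S=true, T=false}.
              branch 2.1.1.2 (add T !R):
                ○ open, literals {Q=true, R=false, S=true}.
          branch 2.1.2 (add F T):
            T (T -> !R): β-rule — branch into F T  //  T !R.
              branch 2.1.2.1 (add F T):
                ○ open, literals {Q=true, S=true, T=false}.
              branch 2.1.2.2 (add T !R):
                ○ open, literals {Q=true, R=false, S=true, T=false}.
      branch 2.2 (add T R):
        F (!Q && T): β-rule — branch into F !Q  //  F T.
          branch 2.2.1 (add F !Q):
            ○ open, literals {Q=true, R=true, S=true}.
          branch 2.2.2 (add F T):
            ○ open, literals {Q=true, R=true, S=true, T=false}.
1 branch closed, 6 open.
Each open branch fixes some atoms; the unmentioned ones are free. Counting distinct full assignments: branch {Q=true, S=true, T=false} (P, R) contributes 4 new; branch {Q=true, R=false, S=true} (P, T) contributes 2 new; branch {Q=true, S=true, T=false} (P, R) contributes 0 new; branch {Q=true, R=false, S=true, T=false} (P) contributes 0 new; branch {Q=true, R=true, S=true} (P, T) contributes 2 new; branch {Q=true, R=true, S=true, T=false} (P) contributes 0 new. Total: 8.

8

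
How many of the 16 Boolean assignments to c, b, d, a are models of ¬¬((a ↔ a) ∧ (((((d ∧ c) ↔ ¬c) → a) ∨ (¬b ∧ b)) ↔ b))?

8

Initial set: {¬¬((a ↔ a) ∧ (((((d ∧ c) ↔ ¬c) → a) ∨ (¬b ∧ b)) ↔ b))}.
¬¬((a ↔ a) ∧ (((((d ∧ c) ↔ ¬c) → a) ∨ (¬b ∧ b)) ↔ b)): drop double negation, giving ((a ↔ a) ∧ (((((d ∧ c) ↔ ¬c) → a) ∨ (¬b ∧ b)) ↔ b)).
((a ↔ a) ∧ (((((d ∧ c) ↔ ¬c) → a) ∨ (¬b ∧ b)) ↔ b)): α-rule — add (a ↔ a), (((((d ∧ c) ↔ ¬c) → a) ∨ (¬b ∧ b)) ↔ b).
(a ↔ a): β-rule — branch into a, a  //  ¬a, ¬a.
  branch 1 (add a, a):
    (((((d ∧ c) ↔ ¬c) → a) ∨ (¬b ∧ b)) ↔ b): β-rule — branch into ((((d ∧ c) ↔ ¬c) → a) ∨ (¬b ∧ b)), b  //  ¬((((d ∧ c) ↔ ¬c) → a) ∨ (¬b ∧ b)), ¬b.
      branch 1.1 (add ((((d ∧ c) ↔ ¬c) → a) ∨ (¬b ∧ b)), b):
        ((((d ∧ c) ↔ ¬c) → a) ∨ (¬b ∧ b)): β-rule — branch into (((d ∧ c) ↔ ¬c) → a)  //  (¬b ∧ b).
          branch 1.1.1 (add (((d ∧ c) ↔ ¬c) → a)):
            (((d ∧ c) ↔ ¬c) → a): β-rule — branch into ¬((d ∧ c) ↔ ¬c)  //  a.
              branch 1.1.1.1 (add ¬((d ∧ c) ↔ ¬c)):
                ¬((d ∧ c) ↔ ¬c): β-rule — branch into (d ∧ c), ¬¬c  //  ¬(d ∧ c), ¬c.
                  branch 1.1.1.1.1 (add (d ∧ c), ¬¬c):
                    (d ∧ c): α-rule — add d, c.
                    ○ open, literals {a=T, b=T, c=T, d=T}.
                  branch 1.1.1.1.2 (add ¬(d ∧ c), ¬c):
                    ¬(d ∧ c): β-rule — branch into ¬d  //  ¬c.
                      branch 1.1.1.1.2.1 (add ¬d):
                        ○ open, literals {a=T, b=T, c=F, d=F}.
                      branch 1.1.1.1.2.2 (add ¬c):
                        ○ open, literals {a=T, b=T, c=F}.
              branch 1.1.1.2 (add a):
                ○ open, literals {a=T, b=T}.
          branch 1.1.2 (add (¬b ∧ b)):
            (¬b ∧ b): α-rule — add ¬b, b.
            × closes — contains both b and ¬b.
      branch 1.2 (add ¬((((d ∧ c) ↔ ¬c) → a) ∨ (¬b ∧ b)), ¬b):
        ¬((((d ∧ c) ↔ ¬c) → a) ∨ (¬b ∧ b)): α-rule — add ¬(((d ∧ c) ↔ ¬c) → a), ¬(¬b ∧ b).
        ¬(((d ∧ c) ↔ ¬c) → a): α-rule — add ((d ∧ c) ↔ ¬c), ¬a.
        × closes — contains both a and ¬a.
  branch 2 (add ¬a, ¬a):
    (((((d ∧ c) ↔ ¬c) → a) ∨ (¬b ∧ b)) ↔ b): β-rule — branch into ((((d ∧ c) ↔ ¬c) → a) ∨ (¬b ∧ b)), b  //  ¬((((d ∧ c) ↔ ¬c) → a) ∨ (¬b ∧ b)), ¬b.
      branch 2.1 (add ((((d ∧ c) ↔ ¬c) → a) ∨ (¬b ∧ b)), b):
        ((((d ∧ c) ↔ ¬c) → a) ∨ (¬b ∧ b)): β-rule — branch into (((d ∧ c) ↔ ¬c) → a)  //  (¬b ∧ b).
          branch 2.1.1 (add (((d ∧ c) ↔ ¬c) → a)):
            (((d ∧ c) ↔ ¬c) → a): β-rule — branch into ¬((d ∧ c) ↔ ¬c)  //  a.
              branch 2.1.1.1 (add ¬((d ∧ c) ↔ ¬c)):
                ¬((d ∧ c) ↔ ¬c): β-rule — branch into (d ∧ c), ¬¬c  //  ¬(d ∧ c), ¬c.
                  branch 2.1.1.1.1 (add (d ∧ c), ¬¬c):
                    (d ∧ c): α-rule — add d, c.
                    ○ open, literals {a=F, b=T, c=T, d=T}.
                  branch 2.1.1.1.2 (add ¬(d ∧ c), ¬c):
                    ¬(d ∧ c): β-rule — branch into ¬d  //  ¬c.
                      branch 2.1.1.1.2.1 (add ¬d):
                        ○ open, literals {a=F, b=T, c=F, d=F}.
                      branch 2.1.1.1.2.2 (add ¬c):
                        ○ open, literals {a=F, b=T, c=F}.
              branch 2.1.1.2 (add a):
                × closes — contains both a and ¬a.
          branch 2.1.2 (add (¬b ∧ b)):
            (¬b ∧ b): α-rule — add ¬b, b.
            × closes — contains both b and ¬b.
      branch 2.2 (add ¬((((d ∧ c) ↔ ¬c) → a) ∨ (¬b ∧ b)), ¬b):
        ¬((((d ∧ c) ↔ ¬c) → a) ∨ (¬b ∧ b)): α-rule — add ¬(((d ∧ c) ↔ ¬c) → a), ¬(¬b ∧ b).
        ¬(((d ∧ c) ↔ ¬c) → a): α-rule — add ((d ∧ c) ↔ ¬c), ¬a.
        ¬(¬b ∧ b): β-rule — branch into ¬¬b  //  ¬b.
          branch 2.2.1 (add ¬¬b):
            × closes — contains both b and ¬b.
          branch 2.2.2 (add ¬b):
            ((d ∧ c) ↔ ¬c): β-rule — branch into (d ∧ c), ¬c  //  ¬(d ∧ c), ¬¬c.
              branch 2.2.2.1 (add (d ∧ c), ¬c):
                (d ∧ c): α-rule — add d, c.
                × closes — contains both c and ¬c.
              branch 2.2.2.2 (add ¬(d ∧ c), ¬¬c):
                ¬(d ∧ c): β-rule — branch into ¬d  //  ¬c.
                  branch 2.2.2.2.1 (add ¬d):
                    ○ open, literals {a=F, b=F, c=T, d=F}.
                  branch 2.2.2.2.2 (add ¬c):
                    × closes — contains both c and ¬c.
7 branches closed, 8 open.
Each open branch fixes some atoms; the unmentioned ones are free. Counting distinct full assignments: branch {a=T, b=T, c=T, d=T} (none free) contributes 1 new; branch {a=T, b=T, c=F, d=F} (none free) contributes 1 new; branch {a=T, b=T, c=F} (d) contributes 1 new; branch {a=T, b=T} (c, d) contributes 1 new; branch {a=F, b=T, c=T, d=T} (none free) contributes 1 new; branch {a=F, b=T, c=F, d=F} (none free) contributes 1 new; branch {a=F, b=T, c=F} (d) contributes 1 new; branch {a=F, b=F, c=T, d=F} (none free) contributes 1 new. Total: 8.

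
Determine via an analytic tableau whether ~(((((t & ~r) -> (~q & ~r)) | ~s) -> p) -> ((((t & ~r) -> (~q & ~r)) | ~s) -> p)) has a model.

Initial set: {T ~(((((t & ~r) -> (~q & ~r)) | ~s) -> p) -> ((((t & ~r) -> (~q & ~r)) | ~s) -> p))}.
T ~(((((t & ~r) -> (~q & ~r)) | ~s) -> p) -> ((((t & ~r) -> (~q & ~r)) | ~s) -> p)): α-rule — add T ((((t & ~r) -> (~q & ~r)) | ~s) -> p), F ((((t & ~r) -> (~q & ~r)) | ~s) -> p).
F ((((t & ~r) -> (~q & ~r)) | ~s) -> p): α-rule — add T (((t & ~r) -> (~q & ~r)) | ~s), F p.
T ((((t & ~r) -> (~q & ~r)) | ~s) -> p): β-rule — branch into F (((t & ~r) -> (~q & ~r)) | ~s)  //  T p.
  branch 1 (add F (((t & ~r) -> (~q & ~r)) | ~s)):
    F (((t & ~r) -> (~q & ~r)) | ~s): α-rule — add F ((t & ~r) -> (~q & ~r)), F ~s.
    F ((t & ~r) -> (~q & ~r)): α-rule — add T (t & ~r), F (~q & ~r).
    T (t & ~r): α-rule — add T t, T ~r.
    T (((t & ~r) -> (~q & ~r)) | ~s): β-rule — branch into T ((t & ~r) -> (~q & ~r))  //  T ~s.
      branch 1.1 (add T ((t & ~r) -> (~q & ~r))):
        F (~q & ~r): β-rule — branch into F ~q  //  F ~r.
          branch 1.1.1 (add F ~q):
            T ((t & ~r) -> (~q & ~r)): β-rule — branch into F (t & ~r)  //  T (~q & ~r).
              branch 1.1.1.1 (add F (t & ~r)):
                F (t & ~r): β-rule — branch into F t  //  F ~r.
                  branch 1.1.1.1.1 (add F t):
                    × closes — contains both t and ~t.
                  branch 1.1.1.1.2 (add F ~r):
                    × closes — contains both r and ~r.
              branch 1.1.1.2 (add T (~q & ~r)):
                T (~q & ~r): α-rule — add T ~q, T ~r.
                × closes — contains both q and ~q.
          branch 1.1.2 (add F ~r):
            × closes — contains both r and ~r.
      branch 1.2 (add T ~s):
        × closes — contains both s and ~s.
  branch 2 (add T p):
    × closes — contains both p and ~p.
All 6 branches close.
Every branch closed; the formula is unsatisfiable.

Unsatisfiable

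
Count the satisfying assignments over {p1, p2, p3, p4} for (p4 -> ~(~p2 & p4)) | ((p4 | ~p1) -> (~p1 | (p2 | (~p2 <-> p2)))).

14

Initial set: {((p4 -> ~(~p2 & p4)) | ((p4 | ~p1) -> (~p1 | (p2 | (~p2 <-> p2)))))}.
((p4 -> ~(~p2 & p4)) | ((p4 | ~p1) -> (~p1 | (p2 | (~p2 <-> p2))))): β-rule — branch into (p4 -> ~(~p2 & p4))  //  ((p4 | ~p1) -> (~p1 | (p2 | (~p2 <-> p2)))).
  branch 1 (add (p4 -> ~(~p2 & p4))):
    (p4 -> ~(~p2 & p4)): β-rule — branch into ~p4  //  ~(~p2 & p4).
      branch 1.1 (add ~p4):
        ○ open, literals {p4=F}.
      branch 1.2 (add ~(~p2 & p4)):
        ~(~p2 & p4): β-rule — branch into ~~p2  //  ~p4.
          branch 1.2.1 (add ~~p2):
            ○ open, literals {p2=T}.
          branch 1.2.2 (add ~p4):
            ○ open, literals {p4=F}.
  branch 2 (add ((p4 | ~p1) -> (~p1 | (p2 | (~p2 <-> p2))))):
    ((p4 | ~p1) -> (~p1 | (p2 | (~p2 <-> p2)))): β-rule — branch into ~(p4 | ~p1)  //  (~p1 | (p2 | (~p2 <-> p2))).
      branch 2.1 (add ~(p4 | ~p1)):
        ~(p4 | ~p1): α-rule — add ~p4, ~~p1.
        ○ open, literals {p1=T, p4=F}.
      branch 2.2 (add (~p1 | (p2 | (~p2 <-> p2)))):
        (~p1 | (p2 | (~p2 <-> p2))): β-rule — branch into ~p1  //  (p2 | (~p2 <-> p2)).
          branch 2.2.1 (add ~p1):
            ○ open, literals {p1=F}.
          branch 2.2.2 (add (p2 | (~p2 <-> p2))):
            (p2 | (~p2 <-> p2)): β-rule — branch into p2  //  (~p2 <-> p2).
              branch 2.2.2.1 (add p2):
                ○ open, literals {p2=T}.
              branch 2.2.2.2 (add (~p2 <-> p2)):
                (~p2 <-> p2): β-rule — branch into ~p2, p2  //  ~~p2, ~p2.
                  branch 2.2.2.2.1 (add ~p2, p2):
                    × closes — contains both p2 and ~p2.
                  branch 2.2.2.2.2 (add ~~p2, ~p2):
                    × closes — contains both p2 and ~p2.
2 branches closed, 6 open.
Each open branch fixes some atoms; the unmentioned ones are free. Counting distinct full assignments: branch {p4=F} (p1, p2, p3) contributes 8 new; branch {p2=T} (p1, p3, p4) contributes 4 new; branch {p4=F} (p1, p2, p3) contributes 0 new; branch {p1=T, p4=F} (p2, p3) contributes 0 new; branch {p1=F} (p2, p3, p4) contributes 2 new; branch {p2=T} (p1, p3, p4) contributes 0 new. Total: 14.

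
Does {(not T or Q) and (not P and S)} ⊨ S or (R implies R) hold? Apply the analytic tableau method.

Yes

Initial set: {((not T or Q) and (not P and S)); not (S or (R implies R))}.
((not T or Q) and (not P and S)): α-rule — add (not T or Q), (not P and S).
not (S or (R implies R)): α-rule — add not S, not (R implies R).
(not P and S): α-rule — add not P, S.
× closes — contains both S and not S.
All 1 branch closes.
Every branch closed, so the premises entail the conclusion.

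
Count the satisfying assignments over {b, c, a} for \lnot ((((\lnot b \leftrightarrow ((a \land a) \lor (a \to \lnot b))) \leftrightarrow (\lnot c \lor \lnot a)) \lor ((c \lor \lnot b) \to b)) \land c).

5

Initial set: {\lnot ((((\lnot b \leftrightarrow ((a \land a) \lor (a \to \lnot b))) \leftrightarrow (\lnot c \lor \lnot a)) \lor ((c \lor \lnot b) \to b)) \land c)}.
\lnot ((((\lnot b \leftrightarrow ((a \land a) \lor (a \to \lnot b))) \leftrightarrow (\lnot c \lor \lnot a)) \lor ((c \lor \lnot b) \to b)) \land c): β-rule — branch into \lnot (((\lnot b \leftrightarrow ((a \land a) \lor (a \to \lnot b))) \leftrightarrow (\lnot c \lor \lnot a)) \lor ((c \lor \lnot b) \to b))  //  \lnot c.
  branch 1 (add \lnot (((\lnot b \leftrightarrow ((a \land a) \lor (a \to \lnot b))) \leftrightarrow (\lnot c \lor \lnot a)) \lor ((c \lor \lnot b) \to b))):
    \lnot (((\lnot b \leftrightarrow ((a \land a) \lor (a \to \lnot b))) \leftrightarrow (\lnot c \lor \lnot a)) \lor ((c \lor \lnot b) \to b)): α-rule — add \lnot ((\lnot b \leftrightarrow ((a \land a) \lor (a \to \lnot b))) \leftrightarrow (\lnot c \lor \lnot a)), \lnot ((c \lor \lnot b) \to b).
    \lnot ((c \lor \lnot b) \to b): α-rule — add (c \lor \lnot b), \lnot b.
    \lnot ((\lnot b \leftrightarrow ((a \land a) \lor (a \to \lnot b))) \leftrightarrow (\lnot c \lor \lnot a)): β-rule — branch into (\lnot b \leftrightarrow ((a \land a) \lor (a \to \lnot b))), \lnot (\lnot c \lor \lnot a)  //  \lnot (\lnot b \leftrightarrow ((a \land a) \lor (a \to \lnot b))), (\lnot c \lor \lnot a).
      branch 1.1 (add (\lnot b \leftrightarrow ((a \land a) \lor (a \to \lnot b))), \lnot (\lnot c \lor \lnot a)):
        \lnot (\lnot c \lor \lnot a): α-rule — add \lnot \lnot c, \lnot \lnot a.
        (c \lor \lnot b): β-rule — branch into c  //  \lnot b.
          branch 1.1.1 (add c):
            (\lnot b \leftrightarrow ((a \land a) \lor (a \to \lnot b))): β-rule — branch into \lnot b, ((a \land a) \lor (a \to \lnot b))  //  \lnot \lnot b, \lnot ((a \land a) \lor (a \to \lnot b)).
              branch 1.1.1.1 (add \lnot b, ((a \land a) \lor (a \to \lnot b))):
                ((a \land a) \lor (a \to \lnot b)): β-rule — branch into (a \land a)  //  (a \to \lnot b).
                  branch 1.1.1.1.1 (add (a \land a)):
                    (a \land a): α-rule — add a, a.
                    ○ open, literals {a=true, b=false, c=true}.
                  branch 1.1.1.1.2 (add (a \to \lnot b)):
                    (a \to \lnot b): β-rule — branch into \lnot a  //  \lnot b.
                      branch 1.1.1.1.2.1 (add \lnot a):
                        × closes — contains both a and \lnot a.
                      branch 1.1.1.1.2.2 (add \lnot b):
                        ○ open, literals {a=true, b=false, c=true}.
              branch 1.1.1.2 (add \lnot \lnot b, \lnot ((a \land a) \lor (a \to \lnot b))):
                × closes — contains both b and \lnot b.
          branch 1.1.2 (add \lnot b):
            (\lnot b \leftrightarrow ((a \land a) \lor (a \to \lnot b))): β-rule — branch into \lnot b, ((a \land a) \lor (a \to \lnot b))  //  \lnot \lnot b, \lnot ((a \land a) \lor (a \to \lnot b)).
              branch 1.1.2.1 (add \lnot b, ((a \land a) \lor (a \to \lnot b))):
                ((a \land a) \lor (a \to \lnot b)): β-rule — branch into (a \land a)  //  (a \to \lnot b).
                  branch 1.1.2.1.1 (add (a \land a)):
                    (a \land a): α-rule — add a, a.
                    ○ open, literals {a=true, b=false, c=true}.
                  branch 1.1.2.1.2 (add (a \to \lnot b)):
                    (a \to \lnot b): β-rule — branch into \lnot a  //  \lnot b.
                      branch 1.1.2.1.2.1 (add \lnot a):
                        × closes — contains both a and \lnot a.
                      branch 1.1.2.1.2.2 (add \lnot b):
                        ○ open, literals {a=true, b=false, c=true}.
              branch 1.1.2.2 (add \lnot \lnot b, \lnot ((a \land a) \lor (a \to \lnot b))):
                × closes — contains both b and \lnot b.
      branch 1.2 (add \lnot (\lnot b \leftrightarrow ((a \land a) \lor (a \to \lnot b))), (\lnot c \lor \lnot a)):
        (c \lor \lnot b): β-rule — branch into c  //  \lnot b.
          branch 1.2.1 (add c):
            \lnot (\lnot b \leftrightarrow ((a \land a) \lor (a \to \lnot b))): β-rule — branch into \lnot b, \lnot ((a \land a) \lor (a \to \lnot b))  //  \lnot \lnot b, ((a \land a) \lor (a \to \lnot b)).
              branch 1.2.1.1 (add \lnot b, \lnot ((a \land a) \lor (a \to \lnot b))):
                \lnot ((a \land a) \lor (a \to \lnot b)): α-rule — add \lnot (a \land a), \lnot (a \to \lnot b).
                \lnot (a \to \lnot b): α-rule — add a, \lnot \lnot b.
                × closes — contains both b and \lnot b.
              branch 1.2.1.2 (add \lnot \lnot b, ((a \land a) \lor (a \to \lnot b))):
                × closes — contains both b and \lnot b.
          branch 1.2.2 (add \lnot b):
            \lnot (\lnot b \leftrightarrow ((a \land a) \lor (a \to \lnot b))): β-rule — branch into \lnot b, \lnot ((a \land a) \lor (a \to \lnot b))  //  \lnot \lnot b, ((a \land a) \lor (a \to \lnot b)).
              branch 1.2.2.1 (add \lnot b, \lnot ((a \land a) \lor (a \to \lnot b))):
                \lnot ((a \land a) \lor (a \to \lnot b)): α-rule — add \lnot (a \land a), \lnot (a \to \lnot b).
                \lnot (a \to \lnot b): α-rule — add a, \lnot \lnot b.
                × closes — contains both b and \lnot b.
              branch 1.2.2.2 (add \lnot \lnot b, ((a \land a) \lor (a \to \lnot b))):
                × closes — contains both b and \lnot b.
  branch 2 (add \lnot c):
    ○ open, literals {c=false}.
8 branches closed, 5 open.
Each open branch fixes some atoms; the unmentioned ones are free. Counting distinct full assignments: branch {a=true, b=false, c=true} (none free) contributes 1 new; branch {a=true, b=false, c=true} (none free) contributes 0 new; branch {a=true, b=false, c=true} (none free) contributes 0 new; branch {a=true, b=false, c=true} (none free) contributes 0 new; branch {c=false} (b, a) contributes 4 new. Total: 5.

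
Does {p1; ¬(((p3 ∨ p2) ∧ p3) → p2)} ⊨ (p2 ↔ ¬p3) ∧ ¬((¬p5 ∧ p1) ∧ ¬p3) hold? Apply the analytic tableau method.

Yes

Initial set: {p1; ¬(((p3 ∨ p2) ∧ p3) → p2); ¬((p2 ↔ ¬p3) ∧ ¬((¬p5 ∧ p1) ∧ ¬p3))}.
¬(((p3 ∨ p2) ∧ p3) → p2): α-rule — add ((p3 ∨ p2) ∧ p3), ¬p2.
((p3 ∨ p2) ∧ p3): α-rule — add (p3 ∨ p2), p3.
¬((p2 ↔ ¬p3) ∧ ¬((¬p5 ∧ p1) ∧ ¬p3)): β-rule — branch into ¬(p2 ↔ ¬p3)  //  ¬¬((¬p5 ∧ p1) ∧ ¬p3).
  branch 1 (add ¬(p2 ↔ ¬p3)):
    (p3 ∨ p2): β-rule — branch into p3  //  p2.
      branch 1.1 (add p3):
        ¬(p2 ↔ ¬p3): β-rule — branch into p2, ¬¬p3  //  ¬p2, ¬p3.
          branch 1.1.1 (add p2, ¬¬p3):
            × closes — contains both p2 and ¬p2.
          branch 1.1.2 (add ¬p2, ¬p3):
            × closes — contains both p3 and ¬p3.
      branch 1.2 (add p2):
        × closes — contains both p2 and ¬p2.
  branch 2 (add ¬¬((¬p5 ∧ p1) ∧ ¬p3)):
    ¬¬((¬p5 ∧ p1) ∧ ¬p3): α-rule — add (¬p5 ∧ p1), ¬p3.
    × closes — contains both p3 and ¬p3.
All 4 branches close.
Every branch closed, so the premises entail the conclusion.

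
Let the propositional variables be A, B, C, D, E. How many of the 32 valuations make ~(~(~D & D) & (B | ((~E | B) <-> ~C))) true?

Initial set: {T ~(~(~D & D) & (B | ((~E | B) <-> ~C)))}.
T ~(~(~D & D) & (B | ((~E | B) <-> ~C))): β-rule — branch into F ~(~D & D)  //  F (B | ((~E | B) <-> ~C)).
  branch 1 (add F ~(~D & D)):
    F ~(~D & D): α-rule — add T ~D, T D.
    × closes — contains both D and ~D.
  branch 2 (add F (B | ((~E | B) <-> ~C))):
    F (B | ((~E | B) <-> ~C)): α-rule — add F B, F ((~E | B) <-> ~C).
    F ((~E | B) <-> ~C): β-rule — branch into T (~E | B), F ~C  //  F (~E | B), T ~C.
      branch 2.1 (add T (~E | B), F ~C):
        T (~E | B): β-rule — branch into T ~E  //  T B.
          branch 2.1.1 (add T ~E):
            ○ open, literals {B=F, C=T, E=F}.
          branch 2.1.2 (add T B):
            × closes — contains both B and ~B.
      branch 2.2 (add F (~E | B), T ~C):
        F (~E | B): α-rule — add F ~E, F B.
        ○ open, literals {B=F, C=F, E=T}.
2 branches closed, 2 open.
Each open branch fixes some atoms; the unmentioned ones are free. Counting distinct full assignments: branch {B=F, C=T, E=F} (A, D) contributes 4 new; branch {B=F, C=F, E=T} (A, D) contributes 4 new. Total: 8.

8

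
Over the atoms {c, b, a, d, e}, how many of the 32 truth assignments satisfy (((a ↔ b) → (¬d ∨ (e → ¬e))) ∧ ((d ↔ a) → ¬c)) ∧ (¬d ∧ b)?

Initial set: {((((a ↔ b) → (¬d ∨ (e → ¬e))) ∧ ((d ↔ a) → ¬c)) ∧ (¬d ∧ b))}.
((((a ↔ b) → (¬d ∨ (e → ¬e))) ∧ ((d ↔ a) → ¬c)) ∧ (¬d ∧ b)): α-rule — add (((a ↔ b) → (¬d ∨ (e → ¬e))) ∧ ((d ↔ a) → ¬c)), (¬d ∧ b).
(((a ↔ b) → (¬d ∨ (e → ¬e))) ∧ ((d ↔ a) → ¬c)): α-rule — add ((a ↔ b) → (¬d ∨ (e → ¬e))), ((d ↔ a) → ¬c).
(¬d ∧ b): α-rule — add ¬d, b.
((a ↔ b) → (¬d ∨ (e → ¬e))): β-rule — branch into ¬(a ↔ b)  //  (¬d ∨ (e → ¬e)).
  branch 1 (add ¬(a ↔ b)):
    ((d ↔ a) → ¬c): β-rule — branch into ¬(d ↔ a)  //  ¬c.
      branch 1.1 (add ¬(d ↔ a)):
        ¬(a ↔ b): β-rule — branch into a, ¬b  //  ¬a, b.
          branch 1.1.1 (add a, ¬b):
            × closes — contains both b and ¬b.
          branch 1.1.2 (add ¬a, b):
            ¬(d ↔ a): β-rule — branch into d, ¬a  //  ¬d, a.
              branch 1.1.2.1 (add d, ¬a):
                × closes — contains both d and ¬d.
              branch 1.1.2.2 (add ¬d, a):
                × closes — contains both a and ¬a.
      branch 1.2 (add ¬c):
        ¬(a ↔ b): β-rule — branch into a, ¬b  //  ¬a, b.
          branch 1.2.1 (add a, ¬b):
            × closes — contains both b and ¬b.
          branch 1.2.2 (add ¬a, b):
            ○ open, literals {a=false, b=true, c=false, d=false}.
  branch 2 (add (¬d ∨ (e → ¬e))):
    ((d ↔ a) → ¬c): β-rule — branch into ¬(d ↔ a)  //  ¬c.
      branch 2.1 (add ¬(d ↔ a)):
        (¬d ∨ (e → ¬e)): β-rule — branch into ¬d  //  (e → ¬e).
          branch 2.1.1 (add ¬d):
            ¬(d ↔ a): β-rule — branch into d, ¬a  //  ¬d, a.
              branch 2.1.1.1 (add d, ¬a):
                × closes — contains both d and ¬d.
              branch 2.1.1.2 (add ¬d, a):
                ○ open, literals {a=true, b=true, d=false}.
          branch 2.1.2 (add (e → ¬e)):
            ¬(d ↔ a): β-rule — branch into d, ¬a  //  ¬d, a.
              branch 2.1.2.1 (add d, ¬a):
                × closes — contains both d and ¬d.
              branch 2.1.2.2 (add ¬d, a):
                (e → ¬e): β-rule — branch into ¬e  //  ¬e.
                  branch 2.1.2.2.1 (add ¬e):
                    ○ open, literals {a=true, b=true, d=false, e=false}.
                  branch 2.1.2.2.2 (add ¬e):
                    ○ open, literals {a=true, b=true, d=false, e=false}.
      branch 2.2 (add ¬c):
        (¬d ∨ (e → ¬e)): β-rule — branch into ¬d  //  (e → ¬e).
          branch 2.2.1 (add ¬d):
            ○ open, literals {b=true, c=false, d=false}.
          branch 2.2.2 (add (e → ¬e)):
            (e → ¬e): β-rule — branch into ¬e  //  ¬e.
              branch 2.2.2.1 (add ¬e):
                ○ open, literals {b=true, c=false, d=false, e=false}.
              branch 2.2.2.2 (add ¬e):
                ○ open, literals {b=true, c=false, d=false, e=false}.
6 branches closed, 7 open.
Each open branch fixes some atoms; the unmentioned ones are free. Counting distinct full assignments: branch {a=false, b=true, c=false, d=false} (e) contributes 2 new; branch {a=true, b=true, d=false} (c, e) contributes 4 new; branch {a=true, b=true, d=false, e=false} (c) contributes 0 new; branch {a=true, b=true, d=false, e=false} (c) contributes 0 new; branch {b=true, c=false, d=false} (a, e) contributes 0 new; branch {b=true, c=false, d=false, e=false} (a) contributes 0 new; branch {b=true, c=false, d=false, e=false} (a) contributes 0 new. Total: 6.

6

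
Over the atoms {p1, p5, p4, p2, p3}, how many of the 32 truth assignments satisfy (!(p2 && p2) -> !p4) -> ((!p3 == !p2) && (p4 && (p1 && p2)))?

Initial set: {((!(p2 && p2) -> !p4) -> ((!p3 == !p2) && (p4 && (p1 && p2))))}.
((!(p2 && p2) -> !p4) -> ((!p3 == !p2) && (p4 && (p1 && p2)))): β-rule — branch into !(!(p2 && p2) -> !p4)  //  ((!p3 == !p2) && (p4 && (p1 && p2))).
  branch 1 (add !(!(p2 && p2) -> !p4)):
    !(!(p2 && p2) -> !p4): α-rule — add !(p2 && p2), !!p4.
    !(p2 && p2): β-rule — branch into !p2  //  !p2.
      branch 1.1 (add !p2):
        ○ open, literals {p2=F, p4=T}.
      branch 1.2 (add !p2):
        ○ open, literals {p2=F, p4=T}.
  branch 2 (add ((!p3 == !p2) && (p4 && (p1 && p2)))):
    ((!p3 == !p2) && (p4 && (p1 && p2))): α-rule — add (!p3 == !p2), (p4 && (p1 && p2)).
    (p4 && (p1 && p2)): α-rule — add p4, (p1 && p2).
    (p1 && p2): α-rule — add p1, p2.
    (!p3 == !p2): β-rule — branch into !p3, !p2  //  !!p3, !!p2.
      branch 2.1 (add !p3, !p2):
        × closes — contains both p2 and !p2.
      branch 2.2 (add !!p3, !!p2):
        ○ open, literals {p1=T, p2=T, p3=T, p4=T}.
1 branch closed, 3 open.
Each open branch fixes some atoms; the unmentioned ones are free. Counting distinct full assignments: branch {p2=F, p4=T} (p1, p5, p3) contributes 8 new; branch {p2=F, p4=T} (p1, p5, p3) contributes 0 new; branch {p1=T, p2=T, p3=T, p4=T} (p5) contributes 2 new. Total: 10.

10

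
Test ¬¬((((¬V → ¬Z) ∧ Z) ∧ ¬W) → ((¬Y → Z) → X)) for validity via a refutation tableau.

Assume the negation and expand:
Initial set: {F ¬¬((((¬V → ¬Z) ∧ Z) ∧ ¬W) → ((¬Y → Z) → X))}.
F ¬¬((((¬V → ¬Z) ∧ Z) ∧ ¬W) → ((¬Y → Z) → X)): drop double negation, giving F ((((¬V → ¬Z) ∧ Z) ∧ ¬W) → ((¬Y → Z) → X)).
F ((((¬V → ¬Z) ∧ Z) ∧ ¬W) → ((¬Y → Z) → X)): α-rule — add T (((¬V → ¬Z) ∧ Z) ∧ ¬W), F ((¬Y → Z) → X).
T (((¬V → ¬Z) ∧ Z) ∧ ¬W): α-rule — add T ((¬V → ¬Z) ∧ Z), T ¬W.
F ((¬Y → Z) → X): α-rule — add T (¬Y → Z), F X.
T ((¬V → ¬Z) ∧ Z): α-rule — add T (¬V → ¬Z), T Z.
T (¬Y → Z): β-rule — branch into F ¬Y  //  T Z.
  branch 1 (add F ¬Y):
    T (¬V → ¬Z): β-rule — branch into F ¬V  //  T ¬Z.
      branch 1.1 (add F ¬V):
        ○ open, literals {V=1, W=0, X=0, Y=1, Z=1}.
      branch 1.2 (add T ¬Z):
        × closes — contains both Z and ¬Z.
  branch 2 (add T Z):
    T (¬V → ¬Z): β-rule — branch into F ¬V  //  T ¬Z.
      branch 2.1 (add F ¬V):
        ○ open, literals {V=1, W=0, X=0, Z=1}.
      branch 2.2 (add T ¬Z):
        × closes — contains both Z and ¬Z.
2 branches closed, 2 open.
An open branch gives a countermodel: V=1, W=0, X=0, Y=1, Z=1 (unmentioned atoms arbitrary); under it the original formula is false.

Not valid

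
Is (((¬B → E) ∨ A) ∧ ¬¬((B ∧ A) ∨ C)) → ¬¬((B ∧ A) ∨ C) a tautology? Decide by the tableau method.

Assume the negation and expand:
Initial set: {¬((((¬B → E) ∨ A) ∧ ¬¬((B ∧ A) ∨ C)) → ¬¬((B ∧ A) ∨ C))}.
¬((((¬B → E) ∨ A) ∧ ¬¬((B ∧ A) ∨ C)) → ¬¬((B ∧ A) ∨ C)): α-rule — add (((¬B → E) ∨ A) ∧ ¬¬((B ∧ A) ∨ C)), ¬¬¬((B ∧ A) ∨ C).
(((¬B → E) ∨ A) ∧ ¬¬((B ∧ A) ∨ C)): α-rule — add ((¬B → E) ∨ A), ¬¬((B ∧ A) ∨ C).
¬¬¬((B ∧ A) ∨ C): drop double negation, giving ¬((B ∧ A) ∨ C).
¬¬((B ∧ A) ∨ C): drop double negation, giving ((B ∧ A) ∨ C).
¬((B ∧ A) ∨ C): α-rule — add ¬(B ∧ A), ¬C.
((¬B → E) ∨ A): β-rule — branch into (¬B → E)  //  A.
  branch 1 (add (¬B → E)):
    ((B ∧ A) ∨ C): β-rule — branch into (B ∧ A)  //  C.
      branch 1.1 (add (B ∧ A)):
        (B ∧ A): α-rule — add B, A.
        ¬(B ∧ A): β-rule — branch into ¬B  //  ¬A.
          branch 1.1.1 (add ¬B):
            × closes — contains both B and ¬B.
          branch 1.1.2 (add ¬A):
            × closes — contains both A and ¬A.
      branch 1.2 (add C):
        × closes — contains both C and ¬C.
  branch 2 (add A):
    ((B ∧ A) ∨ C): β-rule — branch into (B ∧ A)  //  C.
      branch 2.1 (add (B ∧ A)):
        (B ∧ A): α-rule — add B, A.
        ¬(B ∧ A): β-rule — branch into ¬B  //  ¬A.
          branch 2.1.1 (add ¬B):
            × closes — contains both B and ¬B.
          branch 2.1.2 (add ¬A):
            × closes — contains both A and ¬A.
      branch 2.2 (add C):
        × closes — contains both C and ¬C.
All 6 branches close.
Every branch closed, so the negation is unsatisfiable and the formula is valid.

Valid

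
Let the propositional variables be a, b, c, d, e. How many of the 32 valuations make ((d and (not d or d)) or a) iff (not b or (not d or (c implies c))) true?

24

Initial set: {T (((d and (not d or d)) or a) iff (not b or (not d or (c implies c))))}.
T (((d and (not d or d)) or a) iff (not b or (not d or (c implies c)))): β-rule — branch into T ((d and (not d or d)) or a), T (not b or (not d or (c implies c)))  //  F ((d and (not d or d)) or a), F (not b or (not d or (c implies c))).
  branch 1 (add T ((d and (not d or d)) or a), T (not b or (not d or (c implies c)))):
    T ((d and (not d or d)) or a): β-rule — branch into T (d and (not d or d))  //  T a.
      branch 1.1 (add T (d and (not d or d))):
        T (d and (not d or d)): α-rule — add T d, T (not d or d).
        T (not b or (not d or (c implies c))): β-rule — branch into T not b  //  T (not d or (c implies c)).
          branch 1.1.1 (add T not b):
            T (not d or d): β-rule — branch into T not d  //  T d.
              branch 1.1.1.1 (add T not d):
                × closes — contains both d and not d.
              branch 1.1.1.2 (add T d):
                ○ open, literals {b=F, d=T}.
          branch 1.1.2 (add T (not d or (c implies c))):
            T (not d or d): β-rule — branch into T not d  //  T d.
              branch 1.1.2.1 (add T not d):
                × closes — contains both d and not d.
              branch 1.1.2.2 (add T d):
                T (not d or (c implies c)): β-rule — branch into T not d  //  T (c implies c).
                  branch 1.1.2.2.1 (add T not d):
                    × closes — contains both d and not d.
                  branch 1.1.2.2.2 (add T (c implies c)):
                    T (c implies c): β-rule — branch into F c  //  T c.
                      branch 1.1.2.2.2.1 (add F c):
                        ○ open, literals {c=F, d=T}.
                      branch 1.1.2.2.2.2 (add T c):
                        ○ open, literals {c=T, d=T}.
      branch 1.2 (add T a):
        T (not b or (not d or (c implies c))): β-rule — branch into T not b  //  T (not d or (c implies c)).
          branch 1.2.1 (add T not b):
            ○ open, literals {a=T, b=F}.
          branch 1.2.2 (add T (not d or (c implies c))):
            T (not d or (c implies c)): β-rule — branch into T not d  //  T (c implies c).
              branch 1.2.2.1 (add T not d):
                ○ open, literals {a=T, d=F}.
              branch 1.2.2.2 (add T (c implies c)):
                T (c implies c): β-rule — branch into F c  //  T c.
                  branch 1.2.2.2.1 (add F c):
                    ○ open, literals {a=T, c=F}.
                  branch 1.2.2.2.2 (add T c):
                    ○ open, literals {a=T, c=T}.
  branch 2 (add F ((d and (not d or d)) or a), F (not b or (not d or (c implies c)))):
    F ((d and (not d or d)) or a): α-rule — add F (d and (not d or d)), F a.
    F (not b or (not d or (c implies c))): α-rule — add F not b, F (not d or (c implies c)).
    F (not d or (c implies c)): α-rule — add F not d, F (c implies c).
    F (c implies c): α-rule — add T c, F c.
    × closes — contains both c and not c.
4 branches closed, 7 open.
Each open branch fixes some atoms; the unmentioned ones are free. Counting distinct full assignments: branch {b=F, d=T} (a, c, e) contributes 8 new; branch {c=F, d=T} (a, b, e) contributes 4 new; branch {c=T, d=T} (a, b, e) contributes 4 new; branch {a=T, b=F} (c, d, e) contributes 4 new; branch {a=T, d=F} (b, c, e) contributes 4 new; branch {a=T, c=F} (b, d, e) contributes 0 new; branch {a=T, c=T} (b, d, e) contributes 0 new. Total: 24.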